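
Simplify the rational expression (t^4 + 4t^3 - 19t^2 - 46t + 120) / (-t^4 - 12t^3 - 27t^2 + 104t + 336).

(-t^2 - 3t + 10)/(t^2 + 11t + 28)

Apply the Euclidean algorithm:
  t^4 + 4t^3 - 19t^2 - 46t + 120 = (-1)(-t^4 - 12t^3 - 27t^2 + 104t + 336) + (-8t^3 - 46t^2 + 58t + 456)
  -t^4 - 12t^3 - 27t^2 + 104t + 336 = ((1/8)t + 25/32)(-8t^3 - 46t^2 + 58t + 456) + ((27/16)t^2 + (27/16)t - 81/4)
  -8t^3 - 46t^2 + 58t + 456 = (-(128/27)t - 608/27)((27/16)t^2 + (27/16)t - 81/4) + (0)
Last nonzero remainder: (27/16)t^2 + (27/16)t - 81/4. Dividing through by 27/16 gives the monic gcd t^2 + t - 12.
Cancel t^2 + t - 12 from numerator and denominator to get the reduced form.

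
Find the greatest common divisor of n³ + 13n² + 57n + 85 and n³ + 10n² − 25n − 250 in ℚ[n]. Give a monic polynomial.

Apply the Euclidean algorithm:
  n³ + 13n² + 57n + 85 = (n³ + 10n² − 25n − 250) + (3n² + 82n + 335)
  n³ + 10n² − 25n − 250 = ((1/3)n − 52/9)(3n² + 82n + 335) + ((3034/9)n + 15170/9)
  3n² + 82n + 335 = ((27/3034)n + 603/3034)((3034/9)n + 15170/9) + (0)
Last nonzero remainder: (3034/9)n + 15170/9. Dividing through by 3034/9 gives the monic gcd n + 5.

n + 5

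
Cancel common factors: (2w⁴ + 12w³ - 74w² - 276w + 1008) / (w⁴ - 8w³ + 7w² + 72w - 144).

(2w² + 26w + 84)/(w² - w - 12)

Repeated division with remainder:
  2w⁴ + 12w³ - 74w² - 276w + 1008 = (2)(w⁴ - 8w³ + 7w² + 72w - 144) + (28w³ - 88w² - 420w + 1296)
  w⁴ - 8w³ + 7w² + 72w - 144 = ((1/28)w - 17/98)(28w³ - 88w² - 420w + 1296) + ((330/49)w² - (330/7)w + 3960/49)
  28w³ - 88w² - 420w + 1296 = ((686/165)w + 882/55)((330/49)w² - (330/7)w + 3960/49) + (0)
Last nonzero remainder: (330/49)w² - (330/7)w + 3960/49. Dividing through by 330/49 gives the monic gcd w² - 7w + 12.
Cancel w² - 7w + 12 from numerator and denominator to get the reduced form.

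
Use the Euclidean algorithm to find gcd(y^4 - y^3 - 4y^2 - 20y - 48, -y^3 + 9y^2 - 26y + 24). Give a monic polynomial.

y - 4

By polynomial division,
  y^4 - y^3 - 4y^2 - 20y - 48 = (-y - 8)(-y^3 + 9y^2 - 26y + 24) + (42y^2 - 204y + 144)
  -y^3 + 9y^2 - 26y + 24 = (-(1/42)y + 29/294)(42y^2 - 204y + 144) + (-(120/49)y + 480/49)
  42y^2 - 204y + 144 = (-(343/20)y + 147/10)(-(120/49)y + 480/49) + (0)
Last nonzero remainder: -(120/49)y + 480/49. Dividing through by -120/49 gives the monic gcd y - 4.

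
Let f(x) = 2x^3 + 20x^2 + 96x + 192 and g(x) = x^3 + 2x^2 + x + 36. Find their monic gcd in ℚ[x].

x + 4

By polynomial division,
  2x^3 + 20x^2 + 96x + 192 = (2)(x^3 + 2x^2 + x + 36) + (16x^2 + 94x + 120)
  x^3 + 2x^2 + x + 36 = ((1/16)x - 31/128)(16x^2 + 94x + 120) + ((1041/64)x + 1041/16)
  16x^2 + 94x + 120 = ((1024/1041)x + 640/347)((1041/64)x + 1041/16) + (0)
Last nonzero remainder: (1041/64)x + 1041/16. Dividing through by 1041/64 gives the monic gcd x + 4.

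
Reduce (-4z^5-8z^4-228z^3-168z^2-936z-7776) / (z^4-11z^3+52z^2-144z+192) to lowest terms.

(-4z^3-20z^2-240z-648)/(z^2-8z+16)

By polynomial division,
  -4z^5-8z^4-228z^3-168z^2-936z-7776 = (-4z-52)(z^4-11z^3+52z^2-144z+192) + (-592z^3+1960z^2-7656z+2208)
  z^4-11z^3+52z^2-144z+192 = (-(1/592)z+569/43808)(-592z^3+1960z^2-7656z+2208) + ((74529/5476)z^2-(223587/5476)z+223587/1369)
  -592z^3+1960z^2-7656z+2208 = (-(3241792/74529)z+1007584/74529)((74529/5476)z^2-(223587/5476)z+223587/1369) + (0)
Last nonzero remainder: (74529/5476)z^2-(223587/5476)z+223587/1369. Dividing through by 74529/5476 gives the monic gcd z^2-3z+12.
Cancel z^2-3z+12 from numerator and denominator to get the reduced form.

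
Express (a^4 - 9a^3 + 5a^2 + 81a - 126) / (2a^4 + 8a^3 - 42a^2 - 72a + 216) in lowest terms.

(a - 7)/(2a + 12)

Repeated division with remainder:
  a^4 - 9a^3 + 5a^2 + 81a - 126 = (1/2)(2a^4 + 8a^3 - 42a^2 - 72a + 216) + (-13a^3 + 26a^2 + 117a - 234)
  2a^4 + 8a^3 - 42a^2 - 72a + 216 = (-(2/13)a - 12/13)(-13a^3 + 26a^2 + 117a - 234) + (0)
Last nonzero remainder: -13a^3 + 26a^2 + 117a - 234. Dividing through by -13 gives the monic gcd a^3 - 2a^2 - 9a + 18.
Cancel a^3 - 2a^2 - 9a + 18 from numerator and denominator to get the reduced form.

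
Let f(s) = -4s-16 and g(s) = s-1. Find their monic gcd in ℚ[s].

1

By polynomial division,
  -4s-16 = (-4)(s-1) + (-20)
  s-1 = (-(1/20)s+1/20)(-20) + (0)
The last nonzero remainder is the constant -20, so the polynomials are coprime and gcd = 1.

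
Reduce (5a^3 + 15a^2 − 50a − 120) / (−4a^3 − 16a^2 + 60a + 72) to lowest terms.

(−5a^2 − 30a − 40)/(4a^2 + 28a + 24)

Apply the Euclidean algorithm:
  5a^3 + 15a^2 − 50a − 120 = (−5/4)(−4a^3 − 16a^2 + 60a + 72) + (−5a^2 + 25a − 30)
  −4a^3 − 16a^2 + 60a + 72 = ((4/5)a + 36/5)(−5a^2 + 25a − 30) + (−96a + 288)
  −5a^2 + 25a − 30 = ((5/96)a − 5/48)(−96a + 288) + (0)
Last nonzero remainder: −96a + 288. Dividing through by −96 gives the monic gcd a − 3.
Cancel a − 3 from numerator and denominator to get the reduced form.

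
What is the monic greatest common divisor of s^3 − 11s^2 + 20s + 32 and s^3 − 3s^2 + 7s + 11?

s + 1

By polynomial division,
  s^3 − 11s^2 + 20s + 32 = (s^3 − 3s^2 + 7s + 11) + (−8s^2 + 13s + 21)
  s^3 − 3s^2 + 7s + 11 = (−(1/8)s + 11/64)(−8s^2 + 13s + 21) + ((473/64)s + 473/64)
  −8s^2 + 13s + 21 = (−(512/473)s + 1344/473)((473/64)s + 473/64) + (0)
Last nonzero remainder: (473/64)s + 473/64. Dividing through by 473/64 gives the monic gcd s + 1.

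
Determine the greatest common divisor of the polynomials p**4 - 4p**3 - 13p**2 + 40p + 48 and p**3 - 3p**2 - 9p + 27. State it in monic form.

Repeated division with remainder:
  p**4 - 4p**3 - 13p**2 + 40p + 48 = (p - 1)(p**3 - 3p**2 - 9p + 27) + (-7p**2 + 4p + 75)
  p**3 - 3p**2 - 9p + 27 = (-(1/7)p + 17/49)(-7p**2 + 4p + 75) + ((16/49)p + 48/49)
  -7p**2 + 4p + 75 = (-(343/16)p + 1225/16)((16/49)p + 48/49) + (0)
Last nonzero remainder: (16/49)p + 48/49. Dividing through by 16/49 gives the monic gcd p + 3.

p + 3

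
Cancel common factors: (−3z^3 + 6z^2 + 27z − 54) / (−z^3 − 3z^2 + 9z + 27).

(3z − 6)/(z + 3)

Repeated division with remainder:
  −3z^3 + 6z^2 + 27z − 54 = (3)(−z^3 − 3z^2 + 9z + 27) + (15z^2 − 135)
  −z^3 − 3z^2 + 9z + 27 = (−(1/15)z − 1/5)(15z^2 − 135) + (0)
Last nonzero remainder: 15z^2 − 135. Dividing through by 15 gives the monic gcd z^2 − 9.
Cancel z^2 − 9 from numerator and denominator to get the reduced form.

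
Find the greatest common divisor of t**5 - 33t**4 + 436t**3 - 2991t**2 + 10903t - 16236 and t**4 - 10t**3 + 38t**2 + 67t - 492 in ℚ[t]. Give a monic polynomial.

t**3 - 13t**2 + 77t - 164

Repeated division with remainder:
  t**5 - 33t**4 + 436t**3 - 2991t**2 + 10903t - 16236 = (t - 23)(t**4 - 10t**3 + 38t**2 + 67t - 492) + (168t**3 - 2184t**2 + 12936t - 27552)
  t**4 - 10t**3 + 38t**2 + 67t - 492 = ((1/168)t + 1/56)(168t**3 - 2184t**2 + 12936t - 27552) + (0)
Last nonzero remainder: 168t**3 - 2184t**2 + 12936t - 27552. Dividing through by 168 gives the monic gcd t**3 - 13t**2 + 77t - 164.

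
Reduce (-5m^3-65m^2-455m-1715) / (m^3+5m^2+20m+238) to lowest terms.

(-5m^2-30m-245)/(m^2-2m+34)

Euclidean algorithm in ℚ[m]:
  -5m^3-65m^2-455m-1715 = (-5)(m^3+5m^2+20m+238) + (-40m^2-355m-525)
  m^3+5m^2+20m+238 = (-(1/40)m+31/320)(-40m^2-355m-525) + ((2641/64)m+18487/64)
  -40m^2-355m-525 = (-(2560/2641)m-4800/2641)((2641/64)m+18487/64) + (0)
Last nonzero remainder: (2641/64)m+18487/64. Dividing through by 2641/64 gives the monic gcd m+7.
Cancel m+7 from numerator and denominator to get the reduced form.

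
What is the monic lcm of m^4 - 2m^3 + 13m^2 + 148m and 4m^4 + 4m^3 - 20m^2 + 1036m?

m^5 + 5m^4 - m^3 + 239m^2 + 1036m

Euclidean algorithm in ℚ[m]:
  m^4 - 2m^3 + 13m^2 + 148m = (1/4)(4m^4 + 4m^3 - 20m^2 + 1036m) + (-3m^3 + 18m^2 - 111m)
  4m^4 + 4m^3 - 20m^2 + 1036m = (-(4/3)m - 28/3)(-3m^3 + 18m^2 - 111m) + (0)
Last nonzero remainder: -3m^3 + 18m^2 - 111m. Dividing through by -3 gives the monic gcd m^3 - 6m^2 + 37m.
Then lcm(f, g) = f·g / gcd(f, g); expanding and making the result monic gives the answer.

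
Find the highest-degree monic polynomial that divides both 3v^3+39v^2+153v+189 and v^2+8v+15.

Euclidean algorithm in ℚ[v]:
  3v^3+39v^2+153v+189 = (3v+15)(v^2+8v+15) + (-12v-36)
  v^2+8v+15 = (-(1/12)v-5/12)(-12v-36) + (0)
Last nonzero remainder: -12v-36. Dividing through by -12 gives the monic gcd v+3.

v+3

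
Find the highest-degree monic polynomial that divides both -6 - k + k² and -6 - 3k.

Apply the Euclidean algorithm:
  k² - k - 6 = (-(1/3)k + 1)(-3k - 6) + (0)
Last nonzero remainder: -3k - 6. Dividing through by -3 gives the monic gcd k + 2.

2 + k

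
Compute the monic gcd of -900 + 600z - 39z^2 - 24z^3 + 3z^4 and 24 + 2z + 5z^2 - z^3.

-6 + z

Repeated division with remainder:
  3z^4 - 24z^3 - 39z^2 + 600z - 900 = (-3z + 9)(-z^3 + 5z^2 + 2z + 24) + (-78z^2 + 654z - 1116)
  -z^3 + 5z^2 + 2z + 24 = ((1/78)z + 22/507)(-78z^2 + 654z - 1116) + (-(2040/169)z + 12240/169)
  -78z^2 + 654z - 1116 = ((2197/340)z - 5239/340)(-(2040/169)z + 12240/169) + (0)
Last nonzero remainder: -(2040/169)z + 12240/169. Dividing through by -2040/169 gives the monic gcd z - 6.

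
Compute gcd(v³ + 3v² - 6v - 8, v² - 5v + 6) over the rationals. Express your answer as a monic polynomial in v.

Apply the Euclidean algorithm:
  v³ + 3v² - 6v - 8 = (v + 8)(v² - 5v + 6) + (28v - 56)
  v² - 5v + 6 = ((1/28)v - 3/28)(28v - 56) + (0)
Last nonzero remainder: 28v - 56. Dividing through by 28 gives the monic gcd v - 2.

v - 2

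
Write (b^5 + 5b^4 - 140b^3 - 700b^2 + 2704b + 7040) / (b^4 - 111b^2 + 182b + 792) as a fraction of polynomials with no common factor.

By polynomial division,
  b^5 + 5b^4 - 140b^3 - 700b^2 + 2704b + 7040 = (b + 5)(b^4 - 111b^2 + 182b + 792) + (-29b^3 - 327b^2 + 1002b + 3080)
  b^4 - 111b^2 + 182b + 792 = (-(1/29)b + 327/841)(-29b^3 - 327b^2 + 1002b + 3080) + ((42636/841)b^2 - (85272/841)b - 341088/841)
  -29b^3 - 327b^2 + 1002b + 3080 = (-(24389/42636)b - 29435/3876)((42636/841)b^2 - (85272/841)b - 341088/841) + (0)
Last nonzero remainder: (42636/841)b^2 - (85272/841)b - 341088/841. Dividing through by 42636/841 gives the monic gcd b^2 - 2b - 8.
Cancel b^2 - 2b - 8 from numerator and denominator to get the reduced form.

(b^3 + 7b^2 - 118b - 880)/(b^2 + 2b - 99)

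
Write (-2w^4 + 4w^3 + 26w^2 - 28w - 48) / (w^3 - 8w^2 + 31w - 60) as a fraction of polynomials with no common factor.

(-2w^3 - 4w^2 + 10w + 12)/(w^2 - 4w + 15)

Apply the Euclidean algorithm:
  -2w^4 + 4w^3 + 26w^2 - 28w - 48 = (-2w - 12)(w^3 - 8w^2 + 31w - 60) + (-8w^2 + 224w - 768)
  w^3 - 8w^2 + 31w - 60 = (-(1/8)w - 5/2)(-8w^2 + 224w - 768) + (495w - 1980)
  -8w^2 + 224w - 768 = (-(8/495)w + 64/165)(495w - 1980) + (0)
Last nonzero remainder: 495w - 1980. Dividing through by 495 gives the monic gcd w - 4.
Cancel w - 4 from numerator and denominator to get the reduced form.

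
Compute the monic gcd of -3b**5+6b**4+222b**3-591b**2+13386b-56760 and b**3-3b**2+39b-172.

b**3-3b**2+39b-172

By polynomial division,
  -3b**5+6b**4+222b**3-591b**2+13386b-56760 = (-3b**2-3b+330)(b**3-3b**2+39b-172) + (0)
The last nonzero remainder b**3-3b**2+39b-172 is already monic.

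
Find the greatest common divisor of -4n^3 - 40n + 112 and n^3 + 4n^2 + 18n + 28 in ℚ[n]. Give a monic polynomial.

Euclidean algorithm in ℚ[n]:
  -4n^3 - 40n + 112 = (-4)(n^3 + 4n^2 + 18n + 28) + (16n^2 + 32n + 224)
  n^3 + 4n^2 + 18n + 28 = ((1/16)n + 1/8)(16n^2 + 32n + 224) + (0)
Last nonzero remainder: 16n^2 + 32n + 224. Dividing through by 16 gives the monic gcd n^2 + 2n + 14.

n^2 + 2n + 14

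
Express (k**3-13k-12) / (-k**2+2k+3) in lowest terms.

(-k**2+k+12)/(k-3)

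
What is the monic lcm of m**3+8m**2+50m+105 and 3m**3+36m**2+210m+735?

Apply the Euclidean algorithm:
  m**3+8m**2+50m+105 = (1/3)(3m**3+36m**2+210m+735) + (-4m**2-20m-140)
  3m**3+36m**2+210m+735 = (-(3/4)m-21/4)(-4m**2-20m-140) + (0)
Last nonzero remainder: -4m**2-20m-140. Dividing through by -4 gives the monic gcd m**2+5m+35.
Then lcm(f, g) = f·g / gcd(f, g); expanding and making the result monic gives the answer.

m**4+15m**3+106m**2+455m+735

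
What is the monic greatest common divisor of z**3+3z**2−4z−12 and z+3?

By polynomial division,
  z**3+3z**2−4z−12 = (z**2−4)(z+3) + (0)
The last nonzero remainder z+3 is already monic.

z+3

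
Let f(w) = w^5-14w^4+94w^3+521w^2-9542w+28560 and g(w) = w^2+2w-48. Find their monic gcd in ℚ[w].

Euclidean algorithm in ℚ[w]:
  w^5-14w^4+94w^3+521w^2-9542w+28560 = (w^3-16w^2+174w-595)(w^2+2w-48) + (0)
The last nonzero remainder w^2+2w-48 is already monic.

w^2+2w-48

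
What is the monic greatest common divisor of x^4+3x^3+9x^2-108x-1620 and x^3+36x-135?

x^2+3x+45

Euclidean algorithm in ℚ[x]:
  x^4+3x^3+9x^2-108x-1620 = (x+3)(x^3+36x-135) + (-27x^2-81x-1215)
  x^3+36x-135 = (-(1/27)x+1/9)(-27x^2-81x-1215) + (0)
Last nonzero remainder: -27x^2-81x-1215. Dividing through by -27 gives the monic gcd x^2+3x+45.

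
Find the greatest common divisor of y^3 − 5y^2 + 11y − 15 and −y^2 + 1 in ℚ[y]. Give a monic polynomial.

1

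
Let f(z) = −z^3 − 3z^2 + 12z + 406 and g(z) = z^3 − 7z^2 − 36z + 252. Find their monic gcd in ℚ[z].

Euclidean algorithm in ℚ[z]:
  −z^3 − 3z^2 + 12z + 406 = (−1)(z^3 − 7z^2 − 36z + 252) + (−10z^2 − 24z + 658)
  z^3 − 7z^2 − 36z + 252 = (−(1/10)z + 47/50)(−10z^2 − 24z + 658) + ((1309/25)z − 9163/25)
  −10z^2 − 24z + 658 = (−(250/1309)z − 2350/1309)((1309/25)z − 9163/25) + (0)
Last nonzero remainder: (1309/25)z − 9163/25. Dividing through by 1309/25 gives the monic gcd z − 7.

z − 7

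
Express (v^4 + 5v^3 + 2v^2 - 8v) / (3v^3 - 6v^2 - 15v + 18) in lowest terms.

(v^2 + 4v)/(3v - 9)

Euclidean algorithm in ℚ[v]:
  v^4 + 5v^3 + 2v^2 - 8v = ((1/3)v + 7/3)(3v^3 - 6v^2 - 15v + 18) + (21v^2 + 21v - 42)
  3v^3 - 6v^2 - 15v + 18 = ((1/7)v - 3/7)(21v^2 + 21v - 42) + (0)
Last nonzero remainder: 21v^2 + 21v - 42. Dividing through by 21 gives the monic gcd v^2 + v - 2.
Cancel v^2 + v - 2 from numerator and denominator to get the reduced form.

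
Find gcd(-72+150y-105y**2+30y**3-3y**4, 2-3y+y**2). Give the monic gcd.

By polynomial division,
  -3y**4+30y**3-105y**2+150y-72 = (-3y**2+21y-36)(y**2-3y+2) + (0)
The last nonzero remainder y**2-3y+2 is already monic.

2-3y+y**2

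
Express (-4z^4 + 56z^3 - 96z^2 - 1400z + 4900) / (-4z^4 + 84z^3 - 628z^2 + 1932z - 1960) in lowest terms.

(z + 5)/(z - 2)

Repeated division with remainder:
  -4z^4 + 56z^3 - 96z^2 - 1400z + 4900 = (-4z^4 + 84z^3 - 628z^2 + 1932z - 1960) + (-28z^3 + 532z^2 - 3332z + 6860)
  -4z^4 + 84z^3 - 628z^2 + 1932z - 1960 = ((1/7)z - 2/7)(-28z^3 + 532z^2 - 3332z + 6860) + (0)
Last nonzero remainder: -28z^3 + 532z^2 - 3332z + 6860. Dividing through by -28 gives the monic gcd z^3 - 19z^2 + 119z - 245.
Cancel z^3 - 19z^2 + 119z - 245 from numerator and denominator to get the reduced form.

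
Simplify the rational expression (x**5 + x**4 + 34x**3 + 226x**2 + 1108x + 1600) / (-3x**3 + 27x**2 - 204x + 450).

Apply the Euclidean algorithm:
  x**5 + x**4 + 34x**3 + 226x**2 + 1108x + 1600 = (-(1/3)x**2 - (10/3)x - 56/3)(-3x**3 + 27x**2 - 204x + 450) + (200x**2 - 1200x + 10000)
  -3x**3 + 27x**2 - 204x + 450 = (-(3/200)x + 9/200)(200x**2 - 1200x + 10000) + (0)
Last nonzero remainder: 200x**2 - 1200x + 10000. Dividing through by 200 gives the monic gcd x**2 - 6x + 50.
Cancel x**2 - 6x + 50 from numerator and denominator to get the reduced form.

(-x**3 - 7x**2 - 26x - 32)/(3x - 9)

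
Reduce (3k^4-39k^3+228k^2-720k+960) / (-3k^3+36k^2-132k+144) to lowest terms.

Euclidean algorithm in ℚ[k]:
  3k^4-39k^3+228k^2-720k+960 = (-k+1)(-3k^3+36k^2-132k+144) + (60k^2-444k+816)
  -3k^3+36k^2-132k+144 = (-(1/20)k+23/100)(60k^2-444k+816) + ((273/25)k-1092/25)
  60k^2-444k+816 = ((500/91)k-1700/91)((273/25)k-1092/25) + (0)
Last nonzero remainder: (273/25)k-1092/25. Dividing through by 273/25 gives the monic gcd k-4.
Cancel k-4 from numerator and denominator to get the reduced form.

(-k^3+9k^2-40k+80)/(k^2-8k+12)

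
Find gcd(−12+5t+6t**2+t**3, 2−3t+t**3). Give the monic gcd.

By polynomial division,
  t**3+6t**2+5t−12 = (t**3−3t+2) + (6t**2+8t−14)
  t**3−3t+2 = ((1/6)t−2/9)(6t**2+8t−14) + ((10/9)t−10/9)
  6t**2+8t−14 = ((27/5)t+63/5)((10/9)t−10/9) + (0)
Last nonzero remainder: (10/9)t−10/9. Dividing through by 10/9 gives the monic gcd t−1.

−1+t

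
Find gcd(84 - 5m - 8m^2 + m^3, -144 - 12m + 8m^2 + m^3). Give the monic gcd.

-4 + m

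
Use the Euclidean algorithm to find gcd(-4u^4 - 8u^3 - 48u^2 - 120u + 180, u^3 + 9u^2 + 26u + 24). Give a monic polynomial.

By polynomial division,
  -4u^4 - 8u^3 - 48u^2 - 120u + 180 = (-4u + 28)(u^3 + 9u^2 + 26u + 24) + (-196u^2 - 752u - 492)
  u^3 + 9u^2 + 26u + 24 = (-(1/196)u - 253/9604)(-196u^2 - 752u - 492) + ((8835/2401)u + 26505/2401)
  -196u^2 - 752u - 492 = (-(470596/8835)u - 393764/8835)((8835/2401)u + 26505/2401) + (0)
Last nonzero remainder: (8835/2401)u + 26505/2401. Dividing through by 8835/2401 gives the monic gcd u + 3.

u + 3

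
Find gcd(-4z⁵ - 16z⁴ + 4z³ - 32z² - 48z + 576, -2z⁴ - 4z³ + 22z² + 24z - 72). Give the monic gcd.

z² + z - 6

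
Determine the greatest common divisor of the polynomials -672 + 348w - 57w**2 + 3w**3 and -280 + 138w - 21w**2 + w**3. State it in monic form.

By polynomial division,
  3w**3 - 57w**2 + 348w - 672 = (3)(w**3 - 21w**2 + 138w - 280) + (6w**2 - 66w + 168)
  w**3 - 21w**2 + 138w - 280 = ((1/6)w - 5/3)(6w**2 - 66w + 168) + (0)
Last nonzero remainder: 6w**2 - 66w + 168. Dividing through by 6 gives the monic gcd w**2 - 11w + 28.

28 - 11w + w**2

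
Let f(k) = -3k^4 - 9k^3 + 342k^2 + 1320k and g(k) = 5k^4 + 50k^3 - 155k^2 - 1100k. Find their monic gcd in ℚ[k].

k^2 + 4k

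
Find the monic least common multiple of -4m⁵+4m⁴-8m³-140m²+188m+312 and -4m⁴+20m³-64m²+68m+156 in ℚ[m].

By polynomial division,
  -4m⁵+4m⁴-8m³-140m²+188m+312 = (m+4)(-4m⁴+20m³-64m²+68m+156) + (-24m³+48m²-240m-312)
  -4m⁴+20m³-64m²+68m+156 = ((1/6)m-1/2)(-24m³+48m²-240m-312) + (0)
Last nonzero remainder: -24m³+48m²-240m-312. Dividing through by -24 gives the monic gcd m³-2m²+10m+13.
Then lcm(f, g) = f·g / gcd(f, g); expanding and making the result monic gives the answer.

m⁶-4m⁵+5m⁴+29m³-152m²+63m+234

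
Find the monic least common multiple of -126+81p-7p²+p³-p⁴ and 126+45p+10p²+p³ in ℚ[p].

Apply the Euclidean algorithm:
  -p⁴+p³-7p²+81p-126 = (-p+11)(p³+10p²+45p+126) + (-72p²-288p-1512)
  p³+10p²+45p+126 = (-(1/72)p-1/12)(-72p²-288p-1512) + (0)
Last nonzero remainder: -72p²-288p-1512. Dividing through by -72 gives the monic gcd p²+4p+21.
Then lcm(f, g) = f·g / gcd(f, g); expanding and making the result monic gives the answer.

756-360p-39p²+p³+5p⁴+p⁵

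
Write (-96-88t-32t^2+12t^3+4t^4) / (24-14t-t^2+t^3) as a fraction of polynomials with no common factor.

Repeated division with remainder:
  4t^4+12t^3-32t^2-88t-96 = (4t+16)(t^3-t^2-14t+24) + (40t^2+40t-480)
  t^3-t^2-14t+24 = ((1/40)t-1/20)(40t^2+40t-480) + (0)
Last nonzero remainder: 40t^2+40t-480. Dividing through by 40 gives the monic gcd t^2+t-12.
Cancel t^2+t-12 from numerator and denominator to get the reduced form.

(8+8t+4t^2)/(-2+t)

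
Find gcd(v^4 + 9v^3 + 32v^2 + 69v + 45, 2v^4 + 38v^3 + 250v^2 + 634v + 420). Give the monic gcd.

v^2 + 6v + 5

Euclidean algorithm in ℚ[v]:
  v^4 + 9v^3 + 32v^2 + 69v + 45 = (1/2)(2v^4 + 38v^3 + 250v^2 + 634v + 420) + (-10v^3 - 93v^2 - 248v - 165)
  2v^4 + 38v^3 + 250v^2 + 634v + 420 = (-(1/5)v - 97/50)(-10v^3 - 93v^2 - 248v - 165) + ((999/50)v^2 + (2997/25)v + 999/10)
  -10v^3 - 93v^2 - 248v - 165 = (-(500/999)v - 550/333)((999/50)v^2 + (2997/25)v + 999/10) + (0)
Last nonzero remainder: (999/50)v^2 + (2997/25)v + 999/10. Dividing through by 999/50 gives the monic gcd v^2 + 6v + 5.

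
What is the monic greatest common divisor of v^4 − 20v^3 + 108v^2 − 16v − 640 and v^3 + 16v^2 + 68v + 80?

By polynomial division,
  v^4 − 20v^3 + 108v^2 − 16v − 640 = (v − 36)(v^3 + 16v^2 + 68v + 80) + (616v^2 + 2352v + 2240)
  v^3 + 16v^2 + 68v + 80 = ((1/616)v + 67/3388)(616v^2 + 2352v + 2240) + ((2160/121)v + 4320/121)
  616v^2 + 2352v + 2240 = ((9317/270)v + 1694/27)((2160/121)v + 4320/121) + (0)
Last nonzero remainder: (2160/121)v + 4320/121. Dividing through by 2160/121 gives the monic gcd v + 2.

v + 2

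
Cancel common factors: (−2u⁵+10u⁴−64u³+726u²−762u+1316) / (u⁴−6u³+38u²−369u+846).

Apply the Euclidean algorithm:
  −2u⁵+10u⁴−64u³+726u²−762u+1316 = (−2u−2)(u⁴−6u³+38u²−369u+846) + (64u²+192u+3008)
  u⁴−6u³+38u²−369u+846 = ((1/64)u²−(9/64)u+9/32)(64u²+192u+3008) + (0)
Last nonzero remainder: 64u²+192u+3008. Dividing through by 64 gives the monic gcd u²+3u+47.
Cancel u²+3u+47 from numerator and denominator to get the reduced form.

(−2u³+16u²−18u+28)/(u²−9u+18)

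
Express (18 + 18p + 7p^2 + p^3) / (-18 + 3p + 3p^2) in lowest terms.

(6 + 4p + p^2)/(-6 + 3p)

Apply the Euclidean algorithm:
  p^3 + 7p^2 + 18p + 18 = ((1/3)p + 2)(3p^2 + 3p - 18) + (18p + 54)
  3p^2 + 3p - 18 = ((1/6)p - 1/3)(18p + 54) + (0)
Last nonzero remainder: 18p + 54. Dividing through by 18 gives the monic gcd p + 3.
Cancel p + 3 from numerator and denominator to get the reduced form.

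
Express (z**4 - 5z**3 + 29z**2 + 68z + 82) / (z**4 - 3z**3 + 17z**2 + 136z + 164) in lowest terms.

Repeated division with remainder:
  z**4 - 5z**3 + 29z**2 + 68z + 82 = (z**4 - 3z**3 + 17z**2 + 136z + 164) + (-2z**3 + 12z**2 - 68z - 82)
  z**4 - 3z**3 + 17z**2 + 136z + 164 = (-(1/2)z - 3/2)(-2z**3 + 12z**2 - 68z - 82) + (z**2 - 7z + 41)
  -2z**3 + 12z**2 - 68z - 82 = (-2z - 2)(z**2 - 7z + 41) + (0)
The last nonzero remainder z**2 - 7z + 41 is already monic.
Cancel z**2 - 7z + 41 from numerator and denominator to get the reduced form.

(z**2 + 2z + 2)/(z**2 + 4z + 4)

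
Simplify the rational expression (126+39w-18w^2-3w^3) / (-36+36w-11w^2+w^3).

Repeated division with remainder:
  -3w^3-18w^2+39w+126 = (-3)(w^3-11w^2+36w-36) + (-51w^2+147w+18)
  w^3-11w^2+36w-36 = (-(1/51)w+46/289)(-51w^2+147w+18) + ((3744/289)w-11232/289)
  -51w^2+147w+18 = (-(4913/1248)w-289/624)((3744/289)w-11232/289) + (0)
Last nonzero remainder: (3744/289)w-11232/289. Dividing through by 3744/289 gives the monic gcd w-3.
Cancel w-3 from numerator and denominator to get the reduced form.

(-42-27w-3w^2)/(12-8w+w^2)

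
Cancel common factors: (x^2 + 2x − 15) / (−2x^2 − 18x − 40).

(−x + 3)/(2x + 8)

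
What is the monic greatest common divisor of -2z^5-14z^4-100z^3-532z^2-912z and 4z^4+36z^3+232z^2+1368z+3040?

z^3+4z^2+38z+152

By polynomial division,
  -2z^5-14z^4-100z^3-532z^2-912z = (-(1/2)z+1)(4z^4+36z^3+232z^2+1368z+3040) + (-20z^3-80z^2-760z-3040)
  4z^4+36z^3+232z^2+1368z+3040 = (-(1/5)z-1)(-20z^3-80z^2-760z-3040) + (0)
Last nonzero remainder: -20z^3-80z^2-760z-3040. Dividing through by -20 gives the monic gcd z^3+4z^2+38z+152.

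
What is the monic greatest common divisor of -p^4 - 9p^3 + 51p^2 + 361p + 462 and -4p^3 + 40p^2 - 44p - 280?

p^2 - 5p - 14

By polynomial division,
  -p^4 - 9p^3 + 51p^2 + 361p + 462 = ((1/4)p + 19/4)(-4p^3 + 40p^2 - 44p - 280) + (-128p^2 + 640p + 1792)
  -4p^3 + 40p^2 - 44p - 280 = ((1/32)p - 5/32)(-128p^2 + 640p + 1792) + (0)
Last nonzero remainder: -128p^2 + 640p + 1792. Dividing through by -128 gives the monic gcd p^2 - 5p - 14.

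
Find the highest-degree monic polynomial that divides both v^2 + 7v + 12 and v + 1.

Apply the Euclidean algorithm:
  v^2 + 7v + 12 = (v + 6)(v + 1) + (6)
  v + 1 = ((1/6)v + 1/6)(6) + (0)
The last nonzero remainder is the constant 6, so the polynomials are coprime and gcd = 1.

1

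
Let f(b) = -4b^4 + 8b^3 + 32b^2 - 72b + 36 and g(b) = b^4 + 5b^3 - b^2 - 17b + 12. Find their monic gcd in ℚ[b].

b^3 + b^2 - 5b + 3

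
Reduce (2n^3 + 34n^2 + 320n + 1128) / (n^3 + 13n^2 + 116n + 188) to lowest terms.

(2n + 12)/(n + 2)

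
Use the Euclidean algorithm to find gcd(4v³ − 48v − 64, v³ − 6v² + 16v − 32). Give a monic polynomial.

v − 4

Repeated division with remainder:
  4v³ − 48v − 64 = (4)(v³ − 6v² + 16v − 32) + (24v² − 112v + 64)
  v³ − 6v² + 16v − 32 = ((1/24)v − 1/18)(24v² − 112v + 64) + ((64/9)v − 256/9)
  24v² − 112v + 64 = ((27/8)v − 9/4)((64/9)v − 256/9) + (0)
Last nonzero remainder: (64/9)v − 256/9. Dividing through by 64/9 gives the monic gcd v − 4.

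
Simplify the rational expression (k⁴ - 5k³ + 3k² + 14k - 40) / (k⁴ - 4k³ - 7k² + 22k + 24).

By polynomial division,
  k⁴ - 5k³ + 3k² + 14k - 40 = (k⁴ - 4k³ - 7k² + 22k + 24) + (-k³ + 10k² - 8k - 64)
  k⁴ - 4k³ - 7k² + 22k + 24 = (-k - 6)(-k³ + 10k² - 8k - 64) + (45k² - 90k - 360)
  -k³ + 10k² - 8k - 64 = (-(1/45)k + 8/45)(45k² - 90k - 360) + (0)
Last nonzero remainder: 45k² - 90k - 360. Dividing through by 45 gives the monic gcd k² - 2k - 8.
Cancel k² - 2k - 8 from numerator and denominator to get the reduced form.

(k² - 3k + 5)/(k² - 2k - 3)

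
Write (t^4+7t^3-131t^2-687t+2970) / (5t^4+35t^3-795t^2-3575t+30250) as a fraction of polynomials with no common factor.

(t^2+6t-27)/(5t^2+30t-275)

Apply the Euclidean algorithm:
  t^4+7t^3-131t^2-687t+2970 = (1/5)(5t^4+35t^3-795t^2-3575t+30250) + (28t^2+28t-3080)
  5t^4+35t^3-795t^2-3575t+30250 = ((5/28)t^2+(15/14)t-275/28)(28t^2+28t-3080) + (0)
Last nonzero remainder: 28t^2+28t-3080. Dividing through by 28 gives the monic gcd t^2+t-110.
Cancel t^2+t-110 from numerator and denominator to get the reduced form.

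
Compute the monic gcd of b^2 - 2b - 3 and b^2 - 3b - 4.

Repeated division with remainder:
  b^2 - 2b - 3 = (b^2 - 3b - 4) + (b + 1)
  b^2 - 3b - 4 = (b - 4)(b + 1) + (0)
The last nonzero remainder b + 1 is already monic.

b + 1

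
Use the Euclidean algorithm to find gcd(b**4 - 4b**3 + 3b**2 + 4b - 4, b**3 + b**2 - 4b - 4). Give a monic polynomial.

Euclidean algorithm in ℚ[b]:
  b**4 - 4b**3 + 3b**2 + 4b - 4 = (b - 5)(b**3 + b**2 - 4b - 4) + (12b**2 - 12b - 24)
  b**3 + b**2 - 4b - 4 = ((1/12)b + 1/6)(12b**2 - 12b - 24) + (0)
Last nonzero remainder: 12b**2 - 12b - 24. Dividing through by 12 gives the monic gcd b**2 - b - 2.

b**2 - b - 2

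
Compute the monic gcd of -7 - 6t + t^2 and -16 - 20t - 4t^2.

Apply the Euclidean algorithm:
  t^2 - 6t - 7 = (-1/4)(-4t^2 - 20t - 16) + (-11t - 11)
  -4t^2 - 20t - 16 = ((4/11)t + 16/11)(-11t - 11) + (0)
Last nonzero remainder: -11t - 11. Dividing through by -11 gives the monic gcd t + 1.

1 + t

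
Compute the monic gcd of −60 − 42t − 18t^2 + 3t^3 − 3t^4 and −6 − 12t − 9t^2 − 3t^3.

2 + 2t + t^2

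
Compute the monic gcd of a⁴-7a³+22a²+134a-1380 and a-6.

a-6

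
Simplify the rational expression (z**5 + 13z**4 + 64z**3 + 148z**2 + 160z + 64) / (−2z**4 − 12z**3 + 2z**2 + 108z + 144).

(−z**3 − 7z**2 − 14z − 8)/(2z**2 − 18)

By polynomial division,
  z**5 + 13z**4 + 64z**3 + 148z**2 + 160z + 64 = (−(1/2)z − 7/2)(−2z**4 − 12z**3 + 2z**2 + 108z + 144) + (23z**3 + 209z**2 + 610z + 568)
  −2z**4 − 12z**3 + 2z**2 + 108z + 144 = (−(2/23)z + 142/529)(23z**3 + 209z**2 + 610z + 568) + (−(560/529)z**2 − (3360/529)z − 4480/529)
  23z**3 + 209z**2 + 610z + 568 = (−(12167/560)z − 37559/560)(−(560/529)z**2 − (3360/529)z − 4480/529) + (0)
Last nonzero remainder: −(560/529)z**2 − (3360/529)z − 4480/529. Dividing through by −560/529 gives the monic gcd z**2 + 6z + 8.
Cancel z**2 + 6z + 8 from numerator and denominator to get the reduced form.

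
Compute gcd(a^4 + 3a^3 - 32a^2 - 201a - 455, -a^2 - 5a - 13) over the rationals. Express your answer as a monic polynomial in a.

a^2 + 5a + 13

Euclidean algorithm in ℚ[a]:
  a^4 + 3a^3 - 32a^2 - 201a - 455 = (-a^2 + 2a + 35)(-a^2 - 5a - 13) + (0)
Last nonzero remainder: -a^2 - 5a - 13. Dividing through by -1 gives the monic gcd a^2 + 5a + 13.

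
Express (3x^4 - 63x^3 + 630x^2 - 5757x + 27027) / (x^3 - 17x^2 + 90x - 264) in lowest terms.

(3x^3 - 30x^2 + 300x - 2457)/(x^2 - 6x + 24)

Repeated division with remainder:
  3x^4 - 63x^3 + 630x^2 - 5757x + 27027 = (3x - 12)(x^3 - 17x^2 + 90x - 264) + (156x^2 - 3885x + 23859)
  x^3 - 17x^2 + 90x - 264 = ((1/156)x + 137/2704)(156x^2 - 3885x + 23859) + ((362049/2704)x - 3982539/2704)
  156x^2 - 3885x + 23859 = ((140608/120683)x - 1954992/120683)((362049/2704)x - 3982539/2704) + (0)
Last nonzero remainder: (362049/2704)x - 3982539/2704. Dividing through by 362049/2704 gives the monic gcd x - 11.
Cancel x - 11 from numerator and denominator to get the reduced form.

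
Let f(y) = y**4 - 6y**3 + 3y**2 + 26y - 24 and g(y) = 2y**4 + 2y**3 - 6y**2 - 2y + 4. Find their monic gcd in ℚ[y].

y**2 + y - 2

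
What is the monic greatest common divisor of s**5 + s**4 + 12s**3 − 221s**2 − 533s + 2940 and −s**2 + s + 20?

s**2 − s − 20

By polynomial division,
  s**5 + s**4 + 12s**3 − 221s**2 − 533s + 2940 = (−s**3 − 2s**2 − 34s + 147)(−s**2 + s + 20) + (0)
Last nonzero remainder: −s**2 + s + 20. Dividing through by −1 gives the monic gcd s**2 − s − 20.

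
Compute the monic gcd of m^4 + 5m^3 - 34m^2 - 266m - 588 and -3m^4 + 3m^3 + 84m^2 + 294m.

Apply the Euclidean algorithm:
  m^4 + 5m^3 - 34m^2 - 266m - 588 = (-1/3)(-3m^4 + 3m^3 + 84m^2 + 294m) + (6m^3 - 6m^2 - 168m - 588)
  -3m^4 + 3m^3 + 84m^2 + 294m = (-(1/2)m)(6m^3 - 6m^2 - 168m - 588) + (0)
Last nonzero remainder: 6m^3 - 6m^2 - 168m - 588. Dividing through by 6 gives the monic gcd m^3 - m^2 - 28m - 98.

m^3 - m^2 - 28m - 98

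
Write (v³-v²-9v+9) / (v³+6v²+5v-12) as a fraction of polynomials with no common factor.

(v-3)/(v+4)

Euclidean algorithm in ℚ[v]:
  v³-v²-9v+9 = (v³+6v²+5v-12) + (-7v²-14v+21)
  v³+6v²+5v-12 = (-(1/7)v-4/7)(-7v²-14v+21) + (0)
Last nonzero remainder: -7v²-14v+21. Dividing through by -7 gives the monic gcd v²+2v-3.
Cancel v²+2v-3 from numerator and denominator to get the reduced form.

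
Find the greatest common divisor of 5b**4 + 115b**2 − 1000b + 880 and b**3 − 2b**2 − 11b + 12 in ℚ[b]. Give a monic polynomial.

b**2 − 5b + 4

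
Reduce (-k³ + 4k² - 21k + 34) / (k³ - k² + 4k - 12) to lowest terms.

(-k² + 2k - 17)/(k² + k + 6)

Apply the Euclidean algorithm:
  -k³ + 4k² - 21k + 34 = (-1)(k³ - k² + 4k - 12) + (3k² - 17k + 22)
  k³ - k² + 4k - 12 = ((1/3)k + 14/9)(3k² - 17k + 22) + ((208/9)k - 416/9)
  3k² - 17k + 22 = ((27/208)k - 99/208)((208/9)k - 416/9) + (0)
Last nonzero remainder: (208/9)k - 416/9. Dividing through by 208/9 gives the monic gcd k - 2.
Cancel k - 2 from numerator and denominator to get the reduced form.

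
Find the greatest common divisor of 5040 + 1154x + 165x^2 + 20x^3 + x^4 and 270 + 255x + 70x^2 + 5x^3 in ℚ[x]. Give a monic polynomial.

9 + x

Repeated division with remainder:
  x^4 + 20x^3 + 165x^2 + 1154x + 5040 = ((1/5)x + 6/5)(5x^3 + 70x^2 + 255x + 270) + (30x^2 + 794x + 4716)
  5x^3 + 70x^2 + 255x + 270 = ((1/6)x − 187/90)(30x^2 + 794x + 4716) + ((50344/45)x + 50344/5)
  30x^2 + 794x + 4716 = ((675/25172)x + 5895/12586)((50344/45)x + 50344/5) + (0)
Last nonzero remainder: (50344/45)x + 50344/5. Dividing through by 50344/45 gives the monic gcd x + 9.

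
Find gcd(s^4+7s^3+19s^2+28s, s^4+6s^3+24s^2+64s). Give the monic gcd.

Apply the Euclidean algorithm:
  s^4+7s^3+19s^2+28s = (s^4+6s^3+24s^2+64s) + (s^3-5s^2-36s)
  s^4+6s^3+24s^2+64s = (s+11)(s^3-5s^2-36s) + (115s^2+460s)
  s^3-5s^2-36s = ((1/115)s-9/115)(115s^2+460s) + (0)
Last nonzero remainder: 115s^2+460s. Dividing through by 115 gives the monic gcd s^2+4s.

s^2+4s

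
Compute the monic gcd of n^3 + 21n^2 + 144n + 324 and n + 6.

n + 6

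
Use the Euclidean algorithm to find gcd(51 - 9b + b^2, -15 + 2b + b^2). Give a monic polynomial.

1

Euclidean algorithm in ℚ[b]:
  b^2 - 9b + 51 = (b^2 + 2b - 15) + (-11b + 66)
  b^2 + 2b - 15 = (-(1/11)b - 8/11)(-11b + 66) + (33)
  -11b + 66 = (-(1/3)b + 2)(33) + (0)
The last nonzero remainder is the constant 33, so the polynomials are coprime and gcd = 1.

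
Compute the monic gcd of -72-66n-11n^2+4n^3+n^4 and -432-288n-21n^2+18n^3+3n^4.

-36-15n+2n^2+n^3

Apply the Euclidean algorithm:
  n^4+4n^3-11n^2-66n-72 = (1/3)(3n^4+18n^3-21n^2-288n-432) + (-2n^3-4n^2+30n+72)
  3n^4+18n^3-21n^2-288n-432 = (-(3/2)n-6)(-2n^3-4n^2+30n+72) + (0)
Last nonzero remainder: -2n^3-4n^2+30n+72. Dividing through by -2 gives the monic gcd n^3+2n^2-15n-36.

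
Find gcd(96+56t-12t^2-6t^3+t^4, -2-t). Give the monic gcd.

2+t

Euclidean algorithm in ℚ[t]:
  t^4-6t^3-12t^2+56t+96 = (-t^3+8t^2-4t-48)(-t-2) + (0)
Last nonzero remainder: -t-2. Dividing through by -1 gives the monic gcd t+2.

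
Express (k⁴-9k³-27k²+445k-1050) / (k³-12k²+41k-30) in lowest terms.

Apply the Euclidean algorithm:
  k⁴-9k³-27k²+445k-1050 = (k+3)(k³-12k²+41k-30) + (-32k²+352k-960)
  k³-12k²+41k-30 = (-(1/32)k+1/32)(-32k²+352k-960) + (0)
Last nonzero remainder: -32k²+352k-960. Dividing through by -32 gives the monic gcd k²-11k+30.
Cancel k²-11k+30 from numerator and denominator to get the reduced form.

(k²+2k-35)/(k-1)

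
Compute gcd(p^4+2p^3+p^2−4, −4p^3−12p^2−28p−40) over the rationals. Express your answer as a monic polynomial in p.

By polynomial division,
  p^4+2p^3+p^2−4 = (−(1/4)p+1/4)(−4p^3−12p^2−28p−40) + (−3p^2−3p+6)
  −4p^3−12p^2−28p−40 = ((4/3)p+8/3)(−3p^2−3p+6) + (−28p−56)
  −3p^2−3p+6 = ((3/28)p−3/28)(−28p−56) + (0)
Last nonzero remainder: −28p−56. Dividing through by −28 gives the monic gcd p+2.

p+2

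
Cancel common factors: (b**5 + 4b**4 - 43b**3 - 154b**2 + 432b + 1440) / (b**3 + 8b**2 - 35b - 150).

Apply the Euclidean algorithm:
  b**5 + 4b**4 - 43b**3 - 154b**2 + 432b + 1440 = (b**2 - 4b + 24)(b**3 + 8b**2 - 35b - 150) + (-336b**2 + 672b + 5040)
  b**3 + 8b**2 - 35b - 150 = (-(1/336)b - 5/168)(-336b**2 + 672b + 5040) + (0)
Last nonzero remainder: -336b**2 + 672b + 5040. Dividing through by -336 gives the monic gcd b**2 - 2b - 15.
Cancel b**2 - 2b - 15 from numerator and denominator to get the reduced form.

(b**3 + 6b**2 - 16b - 96)/(b + 10)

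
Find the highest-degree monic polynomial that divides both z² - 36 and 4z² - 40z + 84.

1

Apply the Euclidean algorithm:
  z² - 36 = (1/4)(4z² - 40z + 84) + (10z - 57)
  4z² - 40z + 84 = ((2/5)z - 43/25)(10z - 57) + (-351/25)
  10z - 57 = (-(250/351)z + 475/117)(-351/25) + (0)
The last nonzero remainder is the constant -351/25, so the polynomials are coprime and gcd = 1.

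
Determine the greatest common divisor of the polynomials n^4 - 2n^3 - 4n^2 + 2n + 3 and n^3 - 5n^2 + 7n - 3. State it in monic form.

n^2 - 4n + 3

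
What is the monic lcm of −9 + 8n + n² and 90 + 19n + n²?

−90 + 71n + 18n² + n³

Repeated division with remainder:
  n² + 8n − 9 = (n² + 19n + 90) + (−11n − 99)
  n² + 19n + 90 = (−(1/11)n − 10/11)(−11n − 99) + (0)
Last nonzero remainder: −11n − 99. Dividing through by −11 gives the monic gcd n + 9.
Then lcm(f, g) = f·g / gcd(f, g); expanding and making the result monic gives the answer.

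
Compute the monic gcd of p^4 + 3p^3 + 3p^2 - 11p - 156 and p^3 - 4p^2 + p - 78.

p^2 + 2p + 13

Repeated division with remainder:
  p^4 + 3p^3 + 3p^2 - 11p - 156 = (p + 7)(p^3 - 4p^2 + p - 78) + (30p^2 + 60p + 390)
  p^3 - 4p^2 + p - 78 = ((1/30)p - 1/5)(30p^2 + 60p + 390) + (0)
Last nonzero remainder: 30p^2 + 60p + 390. Dividing through by 30 gives the monic gcd p^2 + 2p + 13.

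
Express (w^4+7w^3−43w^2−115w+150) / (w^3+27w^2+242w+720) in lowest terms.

(w^3−3w^2−13w+15)/(w^2+17w+72)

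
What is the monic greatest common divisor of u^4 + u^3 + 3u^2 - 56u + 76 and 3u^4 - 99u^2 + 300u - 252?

By polynomial division,
  u^4 + u^3 + 3u^2 - 56u + 76 = (1/3)(3u^4 - 99u^2 + 300u - 252) + (u^3 + 36u^2 - 156u + 160)
  3u^4 - 99u^2 + 300u - 252 = (3u - 108)(u^3 + 36u^2 - 156u + 160) + (4257u^2 - 17028u + 17028)
  u^3 + 36u^2 - 156u + 160 = ((1/4257)u + 40/4257)(4257u^2 - 17028u + 17028) + (0)
Last nonzero remainder: 4257u^2 - 17028u + 17028. Dividing through by 4257 gives the monic gcd u^2 - 4u + 4.

u^2 - 4u + 4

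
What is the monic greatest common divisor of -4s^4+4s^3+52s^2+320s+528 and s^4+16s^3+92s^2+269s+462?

s^2+3s+11

Apply the Euclidean algorithm:
  -4s^4+4s^3+52s^2+320s+528 = (-4)(s^4+16s^3+92s^2+269s+462) + (68s^3+420s^2+1396s+2376)
  s^4+16s^3+92s^2+269s+462 = ((1/68)s+167/1156)(68s^3+420s^2+1396s+2376) + ((3120/289)s^2+(9360/289)s+34320/289)
  68s^3+420s^2+1396s+2376 = ((4913/780)s+2601/130)((3120/289)s^2+(9360/289)s+34320/289) + (0)
Last nonzero remainder: (3120/289)s^2+(9360/289)s+34320/289. Dividing through by 3120/289 gives the monic gcd s^2+3s+11.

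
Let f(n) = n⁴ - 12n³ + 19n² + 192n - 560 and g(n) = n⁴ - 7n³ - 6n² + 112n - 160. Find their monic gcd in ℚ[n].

n³ - 5n² - 16n + 80

Apply the Euclidean algorithm:
  n⁴ - 12n³ + 19n² + 192n - 560 = (n⁴ - 7n³ - 6n² + 112n - 160) + (-5n³ + 25n² + 80n - 400)
  n⁴ - 7n³ - 6n² + 112n - 160 = (-(1/5)n + 2/5)(-5n³ + 25n² + 80n - 400) + (0)
Last nonzero remainder: -5n³ + 25n² + 80n - 400. Dividing through by -5 gives the monic gcd n³ - 5n² - 16n + 80.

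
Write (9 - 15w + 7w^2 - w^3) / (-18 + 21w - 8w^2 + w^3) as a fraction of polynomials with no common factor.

By polynomial division,
  -w^3 + 7w^2 - 15w + 9 = (-1)(w^3 - 8w^2 + 21w - 18) + (-w^2 + 6w - 9)
  w^3 - 8w^2 + 21w - 18 = (-w + 2)(-w^2 + 6w - 9) + (0)
Last nonzero remainder: -w^2 + 6w - 9. Dividing through by -1 gives the monic gcd w^2 - 6w + 9.
Cancel w^2 - 6w + 9 from numerator and denominator to get the reduced form.

(1 - w)/(-2 + w)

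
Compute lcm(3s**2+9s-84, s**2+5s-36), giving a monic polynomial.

Euclidean algorithm in ℚ[s]:
  3s**2+9s-84 = (3)(s**2+5s-36) + (-6s+24)
  s**2+5s-36 = (-(1/6)s-3/2)(-6s+24) + (0)
Last nonzero remainder: -6s+24. Dividing through by -6 gives the monic gcd s-4.
Then lcm(f, g) = f·g / gcd(f, g); expanding and making the result monic gives the answer.

s**3+12s**2-s-252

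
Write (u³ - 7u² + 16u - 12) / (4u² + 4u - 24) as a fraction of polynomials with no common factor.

By polynomial division,
  u³ - 7u² + 16u - 12 = ((1/4)u - 2)(4u² + 4u - 24) + (30u - 60)
  4u² + 4u - 24 = ((2/15)u + 2/5)(30u - 60) + (0)
Last nonzero remainder: 30u - 60. Dividing through by 30 gives the monic gcd u - 2.
Cancel u - 2 from numerator and denominator to get the reduced form.

(u² - 5u + 6)/(4u + 12)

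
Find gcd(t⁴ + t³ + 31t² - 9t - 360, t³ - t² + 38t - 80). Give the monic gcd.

t² + t + 40

Repeated division with remainder:
  t⁴ + t³ + 31t² - 9t - 360 = (t + 2)(t³ - t² + 38t - 80) + (-5t² - 5t - 200)
  t³ - t² + 38t - 80 = (-(1/5)t + 2/5)(-5t² - 5t - 200) + (0)
Last nonzero remainder: -5t² - 5t - 200. Dividing through by -5 gives the monic gcd t² + t + 40.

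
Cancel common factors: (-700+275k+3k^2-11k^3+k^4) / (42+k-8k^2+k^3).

Euclidean algorithm in ℚ[k]:
  k^4-11k^3+3k^2+275k-700 = (k-3)(k^3-8k^2+k+42) + (-22k^2+236k-574)
  k^3-8k^2+k+42 = (-(1/22)k-15/121)(-22k^2+236k-574) + ((504/121)k-3528/121)
  -22k^2+236k-574 = (-(1331/252)k+4961/252)((504/121)k-3528/121) + (0)
Last nonzero remainder: (504/121)k-3528/121. Dividing through by 504/121 gives the monic gcd k-7.
Cancel k-7 from numerator and denominator to get the reduced form.

(100-25k-4k^2+k^3)/(-6-k+k^2)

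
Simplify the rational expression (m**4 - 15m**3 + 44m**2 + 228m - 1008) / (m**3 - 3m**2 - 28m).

(m**2 - 12m + 36)/(m)

Repeated division with remainder:
  m**4 - 15m**3 + 44m**2 + 228m - 1008 = (m - 12)(m**3 - 3m**2 - 28m) + (36m**2 - 108m - 1008)
  m**3 - 3m**2 - 28m = ((1/36)m)(36m**2 - 108m - 1008) + (0)
Last nonzero remainder: 36m**2 - 108m - 1008. Dividing through by 36 gives the monic gcd m**2 - 3m - 28.
Cancel m**2 - 3m - 28 from numerator and denominator to get the reduced form.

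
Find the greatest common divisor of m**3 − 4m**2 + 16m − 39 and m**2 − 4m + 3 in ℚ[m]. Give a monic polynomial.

m − 3

Apply the Euclidean algorithm:
  m**3 − 4m**2 + 16m − 39 = (m)(m**2 − 4m + 3) + (13m − 39)
  m**2 − 4m + 3 = ((1/13)m − 1/13)(13m − 39) + (0)
Last nonzero remainder: 13m − 39. Dividing through by 13 gives the monic gcd m − 3.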